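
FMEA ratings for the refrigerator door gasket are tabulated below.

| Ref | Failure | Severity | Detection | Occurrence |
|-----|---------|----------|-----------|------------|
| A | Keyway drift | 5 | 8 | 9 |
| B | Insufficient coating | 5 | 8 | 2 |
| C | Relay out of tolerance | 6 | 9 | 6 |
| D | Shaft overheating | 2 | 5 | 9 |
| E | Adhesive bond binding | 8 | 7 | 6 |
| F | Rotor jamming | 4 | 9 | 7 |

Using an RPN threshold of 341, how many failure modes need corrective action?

RPN = Severity × Occurrence × Detection:
  A: 5 × 9 × 8 = 360
  B: 5 × 2 × 8 = 80
  C: 6 × 6 × 9 = 324
  D: 2 × 9 × 5 = 90
  E: 8 × 6 × 7 = 336
  F: 4 × 7 × 9 = 252
Modes with RPN ≥ 341: A (360) → 1.

1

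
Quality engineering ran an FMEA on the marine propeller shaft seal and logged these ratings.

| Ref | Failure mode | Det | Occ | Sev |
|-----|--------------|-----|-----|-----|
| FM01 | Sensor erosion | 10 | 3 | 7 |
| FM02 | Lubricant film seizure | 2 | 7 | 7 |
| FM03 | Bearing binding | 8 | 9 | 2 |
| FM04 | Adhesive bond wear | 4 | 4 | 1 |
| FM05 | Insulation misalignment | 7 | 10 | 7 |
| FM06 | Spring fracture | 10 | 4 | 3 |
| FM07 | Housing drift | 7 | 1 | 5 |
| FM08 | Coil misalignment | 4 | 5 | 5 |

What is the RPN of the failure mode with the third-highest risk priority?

144

RPN = Severity × Occurrence × Detection:
  FM01: 7 × 3 × 10 = 210
  FM02: 7 × 7 × 2 = 98
  FM03: 2 × 9 × 8 = 144
  FM04: 1 × 4 × 4 = 16
  FM05: 7 × 10 × 7 = 490
  FM06: 3 × 4 × 10 = 120
  FM07: 5 × 1 × 7 = 35
  FM08: 5 × 5 × 4 = 100
Sorted descending: 490, 210, 144, 120, 100, 98, 35, 16.
The third-highest RPN is 144 (FM03).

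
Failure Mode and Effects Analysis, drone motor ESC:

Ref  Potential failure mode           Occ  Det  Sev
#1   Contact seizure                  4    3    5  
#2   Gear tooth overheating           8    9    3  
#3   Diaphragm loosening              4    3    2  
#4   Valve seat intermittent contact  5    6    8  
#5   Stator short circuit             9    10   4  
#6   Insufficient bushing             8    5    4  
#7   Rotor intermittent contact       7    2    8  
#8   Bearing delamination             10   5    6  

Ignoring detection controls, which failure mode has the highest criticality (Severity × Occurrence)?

#8

Criticality = Severity × Occurrence:
  #1: 5 × 4 = 20
  #2: 3 × 8 = 24
  #3: 2 × 4 = 8
  #4: 8 × 5 = 40
  #5: 4 × 9 = 36
  #6: 4 × 8 = 32
  #7: 8 × 7 = 56
  #8: 6 × 10 = 60
Highest criticality is 60 → #8.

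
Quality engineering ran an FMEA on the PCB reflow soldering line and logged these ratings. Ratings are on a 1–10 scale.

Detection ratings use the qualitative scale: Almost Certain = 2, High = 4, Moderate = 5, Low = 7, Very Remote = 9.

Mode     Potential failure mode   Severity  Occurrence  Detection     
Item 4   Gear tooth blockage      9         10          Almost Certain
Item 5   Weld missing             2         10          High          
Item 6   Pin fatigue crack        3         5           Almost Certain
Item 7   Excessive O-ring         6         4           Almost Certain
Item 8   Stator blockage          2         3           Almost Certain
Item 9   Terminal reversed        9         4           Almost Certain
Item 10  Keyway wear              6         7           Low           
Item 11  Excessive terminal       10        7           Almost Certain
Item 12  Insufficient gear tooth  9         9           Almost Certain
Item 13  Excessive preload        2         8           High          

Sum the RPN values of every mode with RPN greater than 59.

992

RPN = Severity × Occurrence × Detection:
  Item 4: 9 × 10 × 2 = 180
  Item 5: 2 × 10 × 4 = 80
  Item 6: 3 × 5 × 2 = 30
  Item 7: 6 × 4 × 2 = 48
  Item 8: 2 × 3 × 2 = 12
  Item 9: 9 × 4 × 2 = 72
  Item 10: 6 × 7 × 7 = 294
  Item 11: 10 × 7 × 2 = 140
  Item 12: 9 × 9 × 2 = 162
  Item 13: 2 × 8 × 4 = 64
RPN > 59: Item 4 (180), Item 5 (80), Item 9 (72), Item 10 (294), Item 11 (140), Item 12 (162), Item 13 (64).
Sum: 180 + 80 + 72 + 294 + 140 + 162 + 64 = 992.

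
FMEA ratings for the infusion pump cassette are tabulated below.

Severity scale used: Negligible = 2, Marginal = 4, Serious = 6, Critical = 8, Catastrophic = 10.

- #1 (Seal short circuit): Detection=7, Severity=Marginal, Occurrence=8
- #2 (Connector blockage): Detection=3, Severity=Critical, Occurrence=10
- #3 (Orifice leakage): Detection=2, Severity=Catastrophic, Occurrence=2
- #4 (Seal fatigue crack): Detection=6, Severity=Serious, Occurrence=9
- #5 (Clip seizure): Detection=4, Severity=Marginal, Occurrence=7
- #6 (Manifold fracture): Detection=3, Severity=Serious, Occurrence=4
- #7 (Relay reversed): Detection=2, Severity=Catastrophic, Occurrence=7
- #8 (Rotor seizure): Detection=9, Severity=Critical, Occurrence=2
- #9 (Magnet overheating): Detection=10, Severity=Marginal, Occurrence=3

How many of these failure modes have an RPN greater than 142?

RPN = Severity × Occurrence × Detection:
  #1: 4 × 8 × 7 = 224
  #2: 8 × 10 × 3 = 240
  #3: 10 × 2 × 2 = 40
  #4: 6 × 9 × 6 = 324
  #5: 4 × 7 × 4 = 112
  #6: 6 × 4 × 3 = 72
  #7: 10 × 7 × 2 = 140
  #8: 8 × 2 × 9 = 144
  #9: 4 × 3 × 10 = 120
Modes with RPN > 142: #1 (224), #2 (240), #4 (324), #8 (144) → 4.

4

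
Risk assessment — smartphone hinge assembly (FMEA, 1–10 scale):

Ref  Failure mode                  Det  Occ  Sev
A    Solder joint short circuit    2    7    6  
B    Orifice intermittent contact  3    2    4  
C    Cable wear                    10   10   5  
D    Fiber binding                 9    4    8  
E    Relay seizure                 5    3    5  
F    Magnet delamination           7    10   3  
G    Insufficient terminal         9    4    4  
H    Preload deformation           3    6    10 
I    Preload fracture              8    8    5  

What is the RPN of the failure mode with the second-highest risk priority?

RPN = Severity × Occurrence × Detection:
  A: 6 × 7 × 2 = 84
  B: 4 × 2 × 3 = 24
  C: 5 × 10 × 10 = 500
  D: 8 × 4 × 9 = 288
  E: 5 × 3 × 5 = 75
  F: 3 × 10 × 7 = 210
  G: 4 × 4 × 9 = 144
  H: 10 × 6 × 3 = 180
  I: 5 × 8 × 8 = 320
Sorted descending: 500, 320, 288, 210, 180, 144, 84, 75, 24.
The second-highest RPN is 320 (I).

320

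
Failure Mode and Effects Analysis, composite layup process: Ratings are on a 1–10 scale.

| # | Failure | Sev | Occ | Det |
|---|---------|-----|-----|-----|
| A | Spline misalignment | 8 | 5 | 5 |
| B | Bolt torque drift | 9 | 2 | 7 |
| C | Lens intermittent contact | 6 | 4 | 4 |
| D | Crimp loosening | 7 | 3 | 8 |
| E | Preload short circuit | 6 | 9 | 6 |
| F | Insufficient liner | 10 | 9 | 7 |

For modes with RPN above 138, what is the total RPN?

1322

RPN = Severity × Occurrence × Detection:
  A: 8 × 5 × 5 = 200
  B: 9 × 2 × 7 = 126
  C: 6 × 4 × 4 = 96
  D: 7 × 3 × 8 = 168
  E: 6 × 9 × 6 = 324
  F: 10 × 9 × 7 = 630
RPN > 138: A (200), D (168), E (324), F (630).
Sum: 200 + 168 + 324 + 630 = 1322.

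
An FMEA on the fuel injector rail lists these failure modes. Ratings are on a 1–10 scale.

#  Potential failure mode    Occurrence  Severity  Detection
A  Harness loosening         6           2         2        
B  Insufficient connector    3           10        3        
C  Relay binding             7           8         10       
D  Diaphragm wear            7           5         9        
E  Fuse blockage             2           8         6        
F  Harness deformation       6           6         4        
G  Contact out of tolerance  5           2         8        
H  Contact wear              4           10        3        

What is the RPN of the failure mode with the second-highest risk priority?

315

RPN = Severity × Occurrence × Detection:
  A: 2 × 6 × 2 = 24
  B: 10 × 3 × 3 = 90
  C: 8 × 7 × 10 = 560
  D: 5 × 7 × 9 = 315
  E: 8 × 2 × 6 = 96
  F: 6 × 6 × 4 = 144
  G: 2 × 5 × 8 = 80
  H: 10 × 4 × 3 = 120
Sorted descending: 560, 315, 144, 120, 96, 90, 80, 24.
The second-highest RPN is 315 (D).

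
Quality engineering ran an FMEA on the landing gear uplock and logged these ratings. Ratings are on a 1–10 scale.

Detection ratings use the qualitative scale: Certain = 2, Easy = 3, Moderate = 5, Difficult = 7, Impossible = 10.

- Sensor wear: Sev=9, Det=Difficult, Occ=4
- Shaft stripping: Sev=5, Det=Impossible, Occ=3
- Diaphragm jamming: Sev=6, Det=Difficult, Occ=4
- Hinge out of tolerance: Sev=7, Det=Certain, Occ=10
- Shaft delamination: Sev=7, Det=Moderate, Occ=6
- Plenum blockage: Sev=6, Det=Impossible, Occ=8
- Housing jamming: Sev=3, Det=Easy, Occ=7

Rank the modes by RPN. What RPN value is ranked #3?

210

RPN = Severity × Occurrence × Detection:
  Sensor wear: 9 × 4 × 7 = 252
  Shaft stripping: 5 × 3 × 10 = 150
  Diaphragm jamming: 6 × 4 × 7 = 168
  Hinge out of tolerance: 7 × 10 × 2 = 140
  Shaft delamination: 7 × 6 × 5 = 210
  Plenum blockage: 6 × 8 × 10 = 480
  Housing jamming: 3 × 7 × 3 = 63
Sorted descending: 480, 252, 210, 168, 150, 140, 63.
The third-highest RPN is 210 (Shaft delamination).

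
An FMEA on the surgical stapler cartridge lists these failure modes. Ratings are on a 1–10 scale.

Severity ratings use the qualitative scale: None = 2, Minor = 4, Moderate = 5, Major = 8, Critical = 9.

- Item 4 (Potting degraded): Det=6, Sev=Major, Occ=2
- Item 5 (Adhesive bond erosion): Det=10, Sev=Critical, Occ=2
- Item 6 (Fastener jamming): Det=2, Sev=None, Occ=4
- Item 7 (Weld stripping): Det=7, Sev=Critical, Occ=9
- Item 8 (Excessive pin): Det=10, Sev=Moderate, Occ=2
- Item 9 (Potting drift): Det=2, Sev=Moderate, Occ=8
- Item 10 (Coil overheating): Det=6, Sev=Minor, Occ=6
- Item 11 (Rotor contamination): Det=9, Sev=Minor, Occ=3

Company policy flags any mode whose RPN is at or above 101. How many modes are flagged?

4

RPN = Severity × Occurrence × Detection:
  Item 4: 8 × 2 × 6 = 96
  Item 5: 9 × 2 × 10 = 180
  Item 6: 2 × 4 × 2 = 16
  Item 7: 9 × 9 × 7 = 567
  Item 8: 5 × 2 × 10 = 100
  Item 9: 5 × 8 × 2 = 80
  Item 10: 4 × 6 × 6 = 144
  Item 11: 4 × 3 × 9 = 108
Modes with RPN ≥ 101: Item 5 (180), Item 7 (567), Item 10 (144), Item 11 (108) → 4.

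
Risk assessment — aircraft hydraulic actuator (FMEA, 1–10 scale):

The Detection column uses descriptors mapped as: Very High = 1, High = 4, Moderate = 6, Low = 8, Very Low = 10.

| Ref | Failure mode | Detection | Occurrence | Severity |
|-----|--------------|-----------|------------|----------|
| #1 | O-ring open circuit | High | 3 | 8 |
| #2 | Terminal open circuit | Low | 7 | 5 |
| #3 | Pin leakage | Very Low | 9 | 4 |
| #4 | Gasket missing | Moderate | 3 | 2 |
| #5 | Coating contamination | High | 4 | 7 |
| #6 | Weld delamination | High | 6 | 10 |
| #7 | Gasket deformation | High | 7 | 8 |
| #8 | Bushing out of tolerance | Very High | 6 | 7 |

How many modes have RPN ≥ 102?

RPN = Severity × Occurrence × Detection:
  #1: 8 × 3 × 4 = 96
  #2: 5 × 7 × 8 = 280
  #3: 4 × 9 × 10 = 360
  #4: 2 × 3 × 6 = 36
  #5: 7 × 4 × 4 = 112
  #6: 10 × 6 × 4 = 240
  #7: 8 × 7 × 4 = 224
  #8: 7 × 6 × 1 = 42
Modes with RPN ≥ 102: #2 (280), #3 (360), #5 (112), #6 (240), #7 (224) → 5.

5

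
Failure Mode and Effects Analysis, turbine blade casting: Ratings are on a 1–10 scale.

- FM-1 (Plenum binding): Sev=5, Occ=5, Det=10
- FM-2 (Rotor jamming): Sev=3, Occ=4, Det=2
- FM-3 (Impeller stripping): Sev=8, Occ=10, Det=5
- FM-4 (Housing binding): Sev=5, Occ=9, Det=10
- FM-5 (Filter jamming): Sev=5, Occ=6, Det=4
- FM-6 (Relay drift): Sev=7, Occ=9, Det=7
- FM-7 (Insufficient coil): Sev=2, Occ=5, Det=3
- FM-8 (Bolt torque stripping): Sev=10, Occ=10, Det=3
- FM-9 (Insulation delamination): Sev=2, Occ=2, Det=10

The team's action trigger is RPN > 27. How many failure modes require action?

RPN = Severity × Occurrence × Detection:
  FM-1: 5 × 5 × 10 = 250
  FM-2: 3 × 4 × 2 = 24
  FM-3: 8 × 10 × 5 = 400
  FM-4: 5 × 9 × 10 = 450
  FM-5: 5 × 6 × 4 = 120
  FM-6: 7 × 9 × 7 = 441
  FM-7: 2 × 5 × 3 = 30
  FM-8: 10 × 10 × 3 = 300
  FM-9: 2 × 2 × 10 = 40
Modes with RPN > 27: FM-1 (250), FM-3 (400), FM-4 (450), FM-5 (120), FM-6 (441), FM-7 (30), FM-8 (300), FM-9 (40) → 8.

8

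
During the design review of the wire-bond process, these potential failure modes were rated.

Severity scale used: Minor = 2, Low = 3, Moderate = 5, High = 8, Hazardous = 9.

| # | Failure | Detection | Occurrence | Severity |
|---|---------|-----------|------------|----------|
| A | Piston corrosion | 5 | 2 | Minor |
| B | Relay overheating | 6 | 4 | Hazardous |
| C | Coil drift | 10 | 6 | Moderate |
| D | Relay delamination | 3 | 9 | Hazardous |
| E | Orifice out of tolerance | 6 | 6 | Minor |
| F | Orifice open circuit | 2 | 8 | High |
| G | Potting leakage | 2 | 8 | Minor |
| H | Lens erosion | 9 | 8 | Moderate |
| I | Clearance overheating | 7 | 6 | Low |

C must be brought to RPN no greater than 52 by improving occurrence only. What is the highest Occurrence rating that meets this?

1

C: S=5, O=6, D=10 → current RPN = 300.
Fixed product = 50. Need 50 × O ≤ 52, so O ≤ 52/50 = 1.04.
Maximum integer Occurrence rating = 1 (gives RPN 50; O=2 would give 100 > 52).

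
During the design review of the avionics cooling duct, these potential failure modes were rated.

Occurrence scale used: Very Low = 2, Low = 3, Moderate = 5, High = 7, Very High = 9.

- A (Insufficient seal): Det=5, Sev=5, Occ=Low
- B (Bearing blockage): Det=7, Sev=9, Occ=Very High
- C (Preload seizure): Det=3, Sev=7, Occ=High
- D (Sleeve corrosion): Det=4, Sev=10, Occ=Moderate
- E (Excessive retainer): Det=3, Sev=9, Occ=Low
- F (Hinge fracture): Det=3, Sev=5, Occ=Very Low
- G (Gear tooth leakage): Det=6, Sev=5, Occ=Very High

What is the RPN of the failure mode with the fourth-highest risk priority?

RPN = Severity × Occurrence × Detection:
  A: 5 × 3 × 5 = 75
  B: 9 × 9 × 7 = 567
  C: 7 × 7 × 3 = 147
  D: 10 × 5 × 4 = 200
  E: 9 × 3 × 3 = 81
  F: 5 × 2 × 3 = 30
  G: 5 × 9 × 6 = 270
Sorted descending: 567, 270, 200, 147, 81, 75, 30.
The fourth-highest RPN is 147 (C).

147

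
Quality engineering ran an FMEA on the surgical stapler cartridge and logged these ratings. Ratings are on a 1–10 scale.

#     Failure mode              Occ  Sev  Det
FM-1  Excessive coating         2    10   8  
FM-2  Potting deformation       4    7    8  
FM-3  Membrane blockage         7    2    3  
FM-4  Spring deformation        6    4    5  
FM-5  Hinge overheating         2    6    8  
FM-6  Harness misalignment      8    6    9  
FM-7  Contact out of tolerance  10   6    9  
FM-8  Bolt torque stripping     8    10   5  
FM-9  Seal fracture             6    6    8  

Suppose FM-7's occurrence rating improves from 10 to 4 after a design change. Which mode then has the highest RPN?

FM-6

RPN = Severity × Occurrence × Detection:
  FM-1: 10 × 2 × 8 = 160
  FM-2: 7 × 4 × 8 = 224
  FM-3: 2 × 7 × 3 = 42
  FM-4: 4 × 6 × 5 = 120
  FM-5: 6 × 2 × 8 = 96
  FM-6: 6 × 8 × 9 = 432
  FM-7: 6 × 10 × 9 = 540
  FM-8: 10 × 8 × 5 = 400
  FM-9: 6 × 6 × 8 = 288
After action: FM-7 → 6 × 4 × 9 = 216.
Revised RPNs: FM-6=432, FM-8=400, FM-9=288, FM-2=224, FM-7=216, FM-1=160, FM-4=120, FM-5=96, FM-3=42.
Highest is now FM-6 (432).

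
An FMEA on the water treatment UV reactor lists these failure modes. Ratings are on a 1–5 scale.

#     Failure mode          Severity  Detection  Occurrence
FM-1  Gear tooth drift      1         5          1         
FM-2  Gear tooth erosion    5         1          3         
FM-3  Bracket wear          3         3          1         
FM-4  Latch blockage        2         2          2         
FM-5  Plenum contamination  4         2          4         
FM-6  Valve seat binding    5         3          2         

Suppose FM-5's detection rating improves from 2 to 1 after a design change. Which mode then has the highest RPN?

FM-6

RPN = Severity × Occurrence × Detection:
  FM-1: 1 × 1 × 5 = 5
  FM-2: 5 × 3 × 1 = 15
  FM-3: 3 × 1 × 3 = 9
  FM-4: 2 × 2 × 2 = 8
  FM-5: 4 × 4 × 2 = 32
  FM-6: 5 × 2 × 3 = 30
After action: FM-5 → 4 × 4 × 1 = 16.
Revised RPNs: FM-6=30, FM-5=16, FM-2=15, FM-3=9, FM-4=8, FM-1=5.
Highest is now FM-6 (30).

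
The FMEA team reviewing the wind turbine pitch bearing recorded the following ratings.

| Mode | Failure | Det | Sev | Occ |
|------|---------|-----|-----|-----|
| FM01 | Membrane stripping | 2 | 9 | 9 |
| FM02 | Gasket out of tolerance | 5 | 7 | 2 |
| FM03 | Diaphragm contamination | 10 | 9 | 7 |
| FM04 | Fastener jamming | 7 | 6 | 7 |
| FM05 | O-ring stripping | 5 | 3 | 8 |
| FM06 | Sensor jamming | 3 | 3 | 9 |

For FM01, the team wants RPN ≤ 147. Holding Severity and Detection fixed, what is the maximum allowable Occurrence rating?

FM01: S=9, O=9, D=2 → current RPN = 162.
Fixed product = 18. Need 18 × O ≤ 147, so O ≤ 147/18 = 8.17.
Maximum integer Occurrence rating = 8 (gives RPN 144; O=9 would give 162 > 147).

8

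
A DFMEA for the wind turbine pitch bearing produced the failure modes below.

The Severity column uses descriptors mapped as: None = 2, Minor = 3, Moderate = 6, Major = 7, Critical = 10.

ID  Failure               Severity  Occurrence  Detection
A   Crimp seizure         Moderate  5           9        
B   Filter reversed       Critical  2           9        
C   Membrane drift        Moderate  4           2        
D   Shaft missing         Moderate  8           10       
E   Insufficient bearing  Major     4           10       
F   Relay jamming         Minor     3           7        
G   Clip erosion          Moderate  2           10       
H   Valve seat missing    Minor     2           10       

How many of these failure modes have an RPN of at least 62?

6

RPN = Severity × Occurrence × Detection:
  A: 6 × 5 × 9 = 270
  B: 10 × 2 × 9 = 180
  C: 6 × 4 × 2 = 48
  D: 6 × 8 × 10 = 480
  E: 7 × 4 × 10 = 280
  F: 3 × 3 × 7 = 63
  G: 6 × 2 × 10 = 120
  H: 3 × 2 × 10 = 60
Modes with RPN ≥ 62: A (270), B (180), D (480), E (280), F (63), G (120) → 6.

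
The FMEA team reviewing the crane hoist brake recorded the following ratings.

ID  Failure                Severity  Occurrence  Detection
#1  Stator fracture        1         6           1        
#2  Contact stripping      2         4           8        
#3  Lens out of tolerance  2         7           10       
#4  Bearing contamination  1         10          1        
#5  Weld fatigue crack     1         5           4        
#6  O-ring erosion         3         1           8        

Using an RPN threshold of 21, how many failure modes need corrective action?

RPN = Severity × Occurrence × Detection:
  #1: 1 × 6 × 1 = 6
  #2: 2 × 4 × 8 = 64
  #3: 2 × 7 × 10 = 140
  #4: 1 × 10 × 1 = 10
  #5: 1 × 5 × 4 = 20
  #6: 3 × 1 × 8 = 24
Modes with RPN ≥ 21: #2 (64), #3 (140), #6 (24) → 3.

3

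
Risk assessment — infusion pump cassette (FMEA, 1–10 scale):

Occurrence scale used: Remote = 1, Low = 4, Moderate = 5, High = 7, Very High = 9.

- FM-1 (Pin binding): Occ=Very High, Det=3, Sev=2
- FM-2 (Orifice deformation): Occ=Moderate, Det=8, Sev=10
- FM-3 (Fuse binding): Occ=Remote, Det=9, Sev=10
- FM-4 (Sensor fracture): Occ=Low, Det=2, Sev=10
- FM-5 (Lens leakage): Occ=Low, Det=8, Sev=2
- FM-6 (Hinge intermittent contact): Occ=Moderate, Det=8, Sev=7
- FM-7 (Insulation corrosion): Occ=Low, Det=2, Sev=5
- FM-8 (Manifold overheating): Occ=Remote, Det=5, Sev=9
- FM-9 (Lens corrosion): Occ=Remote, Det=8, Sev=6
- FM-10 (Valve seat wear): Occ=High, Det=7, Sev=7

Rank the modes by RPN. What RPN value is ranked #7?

54

RPN = Severity × Occurrence × Detection:
  FM-1: 2 × 9 × 3 = 54
  FM-2: 10 × 5 × 8 = 400
  FM-3: 10 × 1 × 9 = 90
  FM-4: 10 × 4 × 2 = 80
  FM-5: 2 × 4 × 8 = 64
  FM-6: 7 × 5 × 8 = 280
  FM-7: 5 × 4 × 2 = 40
  FM-8: 9 × 1 × 5 = 45
  FM-9: 6 × 1 × 8 = 48
  FM-10: 7 × 7 × 7 = 343
Sorted descending: 400, 343, 280, 90, 80, 64, 54, 48, 45, 40.
The seventh-highest RPN is 54 (FM-1).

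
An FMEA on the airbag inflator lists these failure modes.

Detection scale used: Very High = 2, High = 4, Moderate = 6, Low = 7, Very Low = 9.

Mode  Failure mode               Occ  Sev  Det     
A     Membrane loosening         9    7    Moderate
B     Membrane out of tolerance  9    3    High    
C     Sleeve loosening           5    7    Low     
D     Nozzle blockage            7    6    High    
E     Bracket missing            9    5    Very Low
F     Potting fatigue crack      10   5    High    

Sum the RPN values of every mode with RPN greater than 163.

RPN = Severity × Occurrence × Detection:
  A: 7 × 9 × 6 = 378
  B: 3 × 9 × 4 = 108
  C: 7 × 5 × 7 = 245
  D: 6 × 7 × 4 = 168
  E: 5 × 9 × 9 = 405
  F: 5 × 10 × 4 = 200
RPN > 163: A (378), C (245), D (168), E (405), F (200).
Sum: 378 + 245 + 168 + 405 + 200 = 1396.

1396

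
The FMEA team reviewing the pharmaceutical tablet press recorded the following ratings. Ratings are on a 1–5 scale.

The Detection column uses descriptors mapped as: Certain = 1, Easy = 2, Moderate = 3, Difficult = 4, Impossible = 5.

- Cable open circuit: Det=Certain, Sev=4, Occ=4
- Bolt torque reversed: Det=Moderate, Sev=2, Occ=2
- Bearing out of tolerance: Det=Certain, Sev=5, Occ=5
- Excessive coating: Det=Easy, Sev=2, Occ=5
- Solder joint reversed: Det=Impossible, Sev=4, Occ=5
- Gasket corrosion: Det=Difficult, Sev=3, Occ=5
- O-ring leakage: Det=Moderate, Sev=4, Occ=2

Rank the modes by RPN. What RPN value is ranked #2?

RPN = Severity × Occurrence × Detection:
  Cable open circuit: 4 × 4 × 1 = 16
  Bolt torque reversed: 2 × 2 × 3 = 12
  Bearing out of tolerance: 5 × 5 × 1 = 25
  Excessive coating: 2 × 5 × 2 = 20
  Solder joint reversed: 4 × 5 × 5 = 100
  Gasket corrosion: 3 × 5 × 4 = 60
  O-ring leakage: 4 × 2 × 3 = 24
Sorted descending: 100, 60, 25, 24, 20, 16, 12.
The second-highest RPN is 60 (Gasket corrosion).

60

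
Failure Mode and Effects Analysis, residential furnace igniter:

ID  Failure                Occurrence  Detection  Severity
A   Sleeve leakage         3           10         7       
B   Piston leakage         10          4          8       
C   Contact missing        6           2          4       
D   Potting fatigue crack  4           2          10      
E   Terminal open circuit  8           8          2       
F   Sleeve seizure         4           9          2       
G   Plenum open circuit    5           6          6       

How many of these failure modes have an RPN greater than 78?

5

RPN = Severity × Occurrence × Detection:
  A: 7 × 3 × 10 = 210
  B: 8 × 10 × 4 = 320
  C: 4 × 6 × 2 = 48
  D: 10 × 4 × 2 = 80
  E: 2 × 8 × 8 = 128
  F: 2 × 4 × 9 = 72
  G: 6 × 5 × 6 = 180
Modes with RPN > 78: A (210), B (320), D (80), E (128), G (180) → 5.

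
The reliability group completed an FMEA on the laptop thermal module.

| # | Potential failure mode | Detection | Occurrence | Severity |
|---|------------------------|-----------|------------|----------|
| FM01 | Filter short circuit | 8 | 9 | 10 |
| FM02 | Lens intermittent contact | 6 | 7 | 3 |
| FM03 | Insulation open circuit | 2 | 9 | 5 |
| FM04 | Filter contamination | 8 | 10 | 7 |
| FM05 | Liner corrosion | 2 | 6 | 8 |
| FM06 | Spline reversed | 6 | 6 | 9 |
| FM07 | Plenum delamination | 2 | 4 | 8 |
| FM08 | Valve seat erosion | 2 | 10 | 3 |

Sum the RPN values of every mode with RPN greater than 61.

1980

RPN = Severity × Occurrence × Detection:
  FM01: 10 × 9 × 8 = 720
  FM02: 3 × 7 × 6 = 126
  FM03: 5 × 9 × 2 = 90
  FM04: 7 × 10 × 8 = 560
  FM05: 8 × 6 × 2 = 96
  FM06: 9 × 6 × 6 = 324
  FM07: 8 × 4 × 2 = 64
  FM08: 3 × 10 × 2 = 60
RPN > 61: FM01 (720), FM02 (126), FM03 (90), FM04 (560), FM05 (96), FM06 (324), FM07 (64).
Sum: 720 + 126 + 90 + 560 + 96 + 324 + 64 = 1980.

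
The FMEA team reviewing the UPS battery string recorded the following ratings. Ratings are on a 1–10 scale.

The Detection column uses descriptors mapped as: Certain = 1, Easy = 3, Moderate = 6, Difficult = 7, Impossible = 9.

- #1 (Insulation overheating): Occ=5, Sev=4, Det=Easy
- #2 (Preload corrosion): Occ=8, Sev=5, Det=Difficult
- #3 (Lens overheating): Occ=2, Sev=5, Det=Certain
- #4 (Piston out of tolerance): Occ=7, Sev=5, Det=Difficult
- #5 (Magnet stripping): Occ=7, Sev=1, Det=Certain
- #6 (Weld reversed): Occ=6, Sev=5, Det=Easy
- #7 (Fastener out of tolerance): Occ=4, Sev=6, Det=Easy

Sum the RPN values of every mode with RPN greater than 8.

757

RPN = Severity × Occurrence × Detection:
  #1: 4 × 5 × 3 = 60
  #2: 5 × 8 × 7 = 280
  #3: 5 × 2 × 1 = 10
  #4: 5 × 7 × 7 = 245
  #5: 1 × 7 × 1 = 7
  #6: 5 × 6 × 3 = 90
  #7: 6 × 4 × 3 = 72
RPN > 8: #1 (60), #2 (280), #3 (10), #4 (245), #6 (90), #7 (72).
Sum: 60 + 280 + 10 + 245 + 90 + 72 = 757.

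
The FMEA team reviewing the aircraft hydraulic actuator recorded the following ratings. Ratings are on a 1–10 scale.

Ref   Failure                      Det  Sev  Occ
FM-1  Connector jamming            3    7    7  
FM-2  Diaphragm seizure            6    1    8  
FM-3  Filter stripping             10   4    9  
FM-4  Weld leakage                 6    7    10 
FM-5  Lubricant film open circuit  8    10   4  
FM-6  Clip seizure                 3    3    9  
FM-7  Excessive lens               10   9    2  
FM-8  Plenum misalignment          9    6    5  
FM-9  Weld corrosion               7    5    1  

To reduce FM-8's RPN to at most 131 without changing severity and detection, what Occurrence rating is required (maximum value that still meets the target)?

2

FM-8: S=6, O=5, D=9 → current RPN = 270.
Fixed product = 54. Need 54 × O ≤ 131, so O ≤ 131/54 = 2.43.
Maximum integer Occurrence rating = 2 (gives RPN 108; O=3 would give 162 > 131).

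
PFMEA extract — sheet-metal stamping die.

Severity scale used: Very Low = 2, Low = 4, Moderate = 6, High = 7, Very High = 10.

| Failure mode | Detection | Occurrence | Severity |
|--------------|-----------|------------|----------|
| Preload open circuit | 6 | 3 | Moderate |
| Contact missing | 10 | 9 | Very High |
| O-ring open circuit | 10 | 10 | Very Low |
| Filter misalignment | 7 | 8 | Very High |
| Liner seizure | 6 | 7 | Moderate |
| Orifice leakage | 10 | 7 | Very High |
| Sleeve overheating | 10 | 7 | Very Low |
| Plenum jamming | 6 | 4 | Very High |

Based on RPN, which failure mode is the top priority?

RPN = Severity × Occurrence × Detection:
  Preload open circuit: 6 × 3 × 6 = 108
  Contact missing: 10 × 9 × 10 = 900
  O-ring open circuit: 2 × 10 × 10 = 200
  Filter misalignment: 10 × 8 × 7 = 560
  Liner seizure: 6 × 7 × 6 = 252
  Orifice leakage: 10 × 7 × 10 = 700
  Sleeve overheating: 2 × 7 × 10 = 140
  Plenum jamming: 10 × 4 × 6 = 240
Highest RPN is 900 → Contact missing.

Contact missing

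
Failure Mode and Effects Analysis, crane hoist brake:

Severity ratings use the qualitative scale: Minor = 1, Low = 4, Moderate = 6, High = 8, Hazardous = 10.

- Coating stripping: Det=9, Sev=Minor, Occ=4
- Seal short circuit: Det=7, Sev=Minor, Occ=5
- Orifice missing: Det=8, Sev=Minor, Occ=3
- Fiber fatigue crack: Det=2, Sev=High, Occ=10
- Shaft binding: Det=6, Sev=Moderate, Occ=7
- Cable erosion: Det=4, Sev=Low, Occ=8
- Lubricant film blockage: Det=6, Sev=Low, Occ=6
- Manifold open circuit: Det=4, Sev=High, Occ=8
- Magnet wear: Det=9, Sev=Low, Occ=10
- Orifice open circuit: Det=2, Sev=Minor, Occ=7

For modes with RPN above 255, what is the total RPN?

RPN = Severity × Occurrence × Detection:
  Coating stripping: 1 × 4 × 9 = 36
  Seal short circuit: 1 × 5 × 7 = 35
  Orifice missing: 1 × 3 × 8 = 24
  Fiber fatigue crack: 8 × 10 × 2 = 160
  Shaft binding: 6 × 7 × 6 = 252
  Cable erosion: 4 × 8 × 4 = 128
  Lubricant film blockage: 4 × 6 × 6 = 144
  Manifold open circuit: 8 × 8 × 4 = 256
  Magnet wear: 4 × 10 × 9 = 360
  Orifice open circuit: 1 × 7 × 2 = 14
RPN > 255: Manifold open circuit (256), Magnet wear (360).
Sum: 256 + 360 = 616.

616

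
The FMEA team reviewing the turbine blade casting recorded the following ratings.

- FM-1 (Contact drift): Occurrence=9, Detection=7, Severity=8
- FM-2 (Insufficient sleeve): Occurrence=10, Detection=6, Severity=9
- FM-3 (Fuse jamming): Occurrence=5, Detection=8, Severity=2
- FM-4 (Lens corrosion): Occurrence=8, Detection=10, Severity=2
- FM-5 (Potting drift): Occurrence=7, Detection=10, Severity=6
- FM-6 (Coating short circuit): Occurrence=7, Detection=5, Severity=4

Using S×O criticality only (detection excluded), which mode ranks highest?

FM-2

Criticality = Severity × Occurrence:
  FM-1: 8 × 9 = 72
  FM-2: 9 × 10 = 90
  FM-3: 2 × 5 = 10
  FM-4: 2 × 8 = 16
  FM-5: 6 × 7 = 42
  FM-6: 4 × 7 = 28
Highest criticality is 90 → FM-2.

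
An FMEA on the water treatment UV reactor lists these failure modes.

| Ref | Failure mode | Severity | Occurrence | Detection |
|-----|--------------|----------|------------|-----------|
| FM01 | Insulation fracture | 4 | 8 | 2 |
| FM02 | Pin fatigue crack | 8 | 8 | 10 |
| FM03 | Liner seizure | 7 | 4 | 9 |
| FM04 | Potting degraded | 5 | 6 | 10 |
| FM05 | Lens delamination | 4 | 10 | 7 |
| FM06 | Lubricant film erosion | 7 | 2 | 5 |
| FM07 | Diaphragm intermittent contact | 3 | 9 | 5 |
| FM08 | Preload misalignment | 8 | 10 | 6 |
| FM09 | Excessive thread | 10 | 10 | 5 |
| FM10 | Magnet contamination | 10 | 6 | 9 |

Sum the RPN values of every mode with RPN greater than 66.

RPN = Severity × Occurrence × Detection:
  FM01: 4 × 8 × 2 = 64
  FM02: 8 × 8 × 10 = 640
  FM03: 7 × 4 × 9 = 252
  FM04: 5 × 6 × 10 = 300
  FM05: 4 × 10 × 7 = 280
  FM06: 7 × 2 × 5 = 70
  FM07: 3 × 9 × 5 = 135
  FM08: 8 × 10 × 6 = 480
  FM09: 10 × 10 × 5 = 500
  FM10: 10 × 6 × 9 = 540
RPN > 66: FM02 (640), FM03 (252), FM04 (300), FM05 (280), FM06 (70), FM07 (135), FM08 (480), FM09 (500), FM10 (540).
Sum: 640 + 252 + 300 + 280 + 70 + 135 + 480 + 500 + 540 = 3197.

3197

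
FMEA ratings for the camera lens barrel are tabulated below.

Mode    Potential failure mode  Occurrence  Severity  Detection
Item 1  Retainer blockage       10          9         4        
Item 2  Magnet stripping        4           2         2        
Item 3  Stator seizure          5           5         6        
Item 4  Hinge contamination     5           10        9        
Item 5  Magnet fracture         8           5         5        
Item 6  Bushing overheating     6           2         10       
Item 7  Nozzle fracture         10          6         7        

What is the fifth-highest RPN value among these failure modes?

150

RPN = Severity × Occurrence × Detection:
  Item 1: 9 × 10 × 4 = 360
  Item 2: 2 × 4 × 2 = 16
  Item 3: 5 × 5 × 6 = 150
  Item 4: 10 × 5 × 9 = 450
  Item 5: 5 × 8 × 5 = 200
  Item 6: 2 × 6 × 10 = 120
  Item 7: 6 × 10 × 7 = 420
Sorted descending: 450, 420, 360, 200, 150, 120, 16.
The fifth-highest RPN is 150 (Item 3).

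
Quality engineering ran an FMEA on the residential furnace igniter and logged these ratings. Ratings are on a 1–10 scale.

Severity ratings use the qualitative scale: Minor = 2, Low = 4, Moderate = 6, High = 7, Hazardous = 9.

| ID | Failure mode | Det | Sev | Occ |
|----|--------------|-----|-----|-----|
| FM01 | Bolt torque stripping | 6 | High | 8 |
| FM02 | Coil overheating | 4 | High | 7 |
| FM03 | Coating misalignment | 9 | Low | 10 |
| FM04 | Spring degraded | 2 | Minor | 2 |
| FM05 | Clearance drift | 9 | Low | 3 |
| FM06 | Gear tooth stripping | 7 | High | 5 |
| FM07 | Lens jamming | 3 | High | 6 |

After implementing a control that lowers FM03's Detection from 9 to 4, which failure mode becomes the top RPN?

FM01

RPN = Severity × Occurrence × Detection:
  FM01: 7 × 8 × 6 = 336
  FM02: 7 × 7 × 4 = 196
  FM03: 4 × 10 × 9 = 360
  FM04: 2 × 2 × 2 = 8
  FM05: 4 × 3 × 9 = 108
  FM06: 7 × 5 × 7 = 245
  FM07: 7 × 6 × 3 = 126
After action: FM03 → 4 × 10 × 4 = 160.
Revised RPNs: FM01=336, FM06=245, FM02=196, FM03=160, FM07=126, FM05=108, FM04=8.
Highest is now FM01 (336).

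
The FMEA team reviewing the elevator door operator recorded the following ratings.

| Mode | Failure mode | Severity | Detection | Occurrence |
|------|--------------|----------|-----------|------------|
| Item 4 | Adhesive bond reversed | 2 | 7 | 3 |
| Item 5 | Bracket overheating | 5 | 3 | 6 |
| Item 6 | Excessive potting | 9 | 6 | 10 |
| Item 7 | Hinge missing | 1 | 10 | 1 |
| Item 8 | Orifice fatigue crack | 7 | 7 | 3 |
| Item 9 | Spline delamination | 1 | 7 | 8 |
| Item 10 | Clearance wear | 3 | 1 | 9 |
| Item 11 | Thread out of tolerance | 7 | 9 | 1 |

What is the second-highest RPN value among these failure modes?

147

RPN = Severity × Occurrence × Detection:
  Item 4: 2 × 3 × 7 = 42
  Item 5: 5 × 6 × 3 = 90
  Item 6: 9 × 10 × 6 = 540
  Item 7: 1 × 1 × 10 = 10
  Item 8: 7 × 3 × 7 = 147
  Item 9: 1 × 8 × 7 = 56
  Item 10: 3 × 9 × 1 = 27
  Item 11: 7 × 1 × 9 = 63
Sorted descending: 540, 147, 90, 63, 56, 42, 27, 10.
The second-highest RPN is 147 (Item 8).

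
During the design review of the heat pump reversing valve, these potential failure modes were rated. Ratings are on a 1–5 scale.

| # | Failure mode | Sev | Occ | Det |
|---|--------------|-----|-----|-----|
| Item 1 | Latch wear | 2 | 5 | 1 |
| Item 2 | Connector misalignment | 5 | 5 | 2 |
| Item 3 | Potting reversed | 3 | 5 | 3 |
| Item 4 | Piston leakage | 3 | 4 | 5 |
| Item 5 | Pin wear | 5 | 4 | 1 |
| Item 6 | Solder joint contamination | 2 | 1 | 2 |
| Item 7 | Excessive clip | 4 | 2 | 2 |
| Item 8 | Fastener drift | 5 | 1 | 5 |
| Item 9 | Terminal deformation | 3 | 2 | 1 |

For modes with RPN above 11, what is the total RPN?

RPN = Severity × Occurrence × Detection:
  Item 1: 2 × 5 × 1 = 10
  Item 2: 5 × 5 × 2 = 50
  Item 3: 3 × 5 × 3 = 45
  Item 4: 3 × 4 × 5 = 60
  Item 5: 5 × 4 × 1 = 20
  Item 6: 2 × 1 × 2 = 4
  Item 7: 4 × 2 × 2 = 16
  Item 8: 5 × 1 × 5 = 25
  Item 9: 3 × 2 × 1 = 6
RPN > 11: Item 2 (50), Item 3 (45), Item 4 (60), Item 5 (20), Item 7 (16), Item 8 (25).
Sum: 50 + 45 + 60 + 20 + 16 + 25 = 216.

216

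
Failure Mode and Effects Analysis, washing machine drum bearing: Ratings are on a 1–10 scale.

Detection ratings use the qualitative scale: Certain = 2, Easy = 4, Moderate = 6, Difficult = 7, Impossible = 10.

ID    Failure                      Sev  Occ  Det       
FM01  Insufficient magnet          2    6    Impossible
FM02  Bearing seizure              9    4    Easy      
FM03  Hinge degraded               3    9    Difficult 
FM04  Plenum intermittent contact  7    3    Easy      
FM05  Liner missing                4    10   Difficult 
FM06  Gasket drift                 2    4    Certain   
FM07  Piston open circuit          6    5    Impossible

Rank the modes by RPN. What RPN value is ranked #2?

RPN = Severity × Occurrence × Detection:
  FM01: 2 × 6 × 10 = 120
  FM02: 9 × 4 × 4 = 144
  FM03: 3 × 9 × 7 = 189
  FM04: 7 × 3 × 4 = 84
  FM05: 4 × 10 × 7 = 280
  FM06: 2 × 4 × 2 = 16
  FM07: 6 × 5 × 10 = 300
Sorted descending: 300, 280, 189, 144, 120, 84, 16.
The second-highest RPN is 280 (FM05).

280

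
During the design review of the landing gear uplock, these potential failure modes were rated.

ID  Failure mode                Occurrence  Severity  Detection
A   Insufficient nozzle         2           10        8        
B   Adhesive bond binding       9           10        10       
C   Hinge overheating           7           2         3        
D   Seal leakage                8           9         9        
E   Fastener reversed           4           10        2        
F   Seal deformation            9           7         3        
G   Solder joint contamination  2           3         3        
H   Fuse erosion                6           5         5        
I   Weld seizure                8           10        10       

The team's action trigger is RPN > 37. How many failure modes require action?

RPN = Severity × Occurrence × Detection:
  A: 10 × 2 × 8 = 160
  B: 10 × 9 × 10 = 900
  C: 2 × 7 × 3 = 42
  D: 9 × 8 × 9 = 648
  E: 10 × 4 × 2 = 80
  F: 7 × 9 × 3 = 189
  G: 3 × 2 × 3 = 18
  H: 5 × 6 × 5 = 150
  I: 10 × 8 × 10 = 800
Modes with RPN > 37: A (160), B (900), C (42), D (648), E (80), F (189), H (150), I (800) → 8.

8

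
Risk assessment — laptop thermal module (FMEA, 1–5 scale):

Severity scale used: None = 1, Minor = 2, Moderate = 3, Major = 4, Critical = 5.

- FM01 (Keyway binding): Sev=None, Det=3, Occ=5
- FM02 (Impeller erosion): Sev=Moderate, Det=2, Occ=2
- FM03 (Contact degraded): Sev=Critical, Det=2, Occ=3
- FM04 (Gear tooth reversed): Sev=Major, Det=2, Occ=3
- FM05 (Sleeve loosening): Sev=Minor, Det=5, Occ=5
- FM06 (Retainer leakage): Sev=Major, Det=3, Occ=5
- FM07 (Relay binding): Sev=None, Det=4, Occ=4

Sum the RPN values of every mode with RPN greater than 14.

RPN = Severity × Occurrence × Detection:
  FM01: 1 × 5 × 3 = 15
  FM02: 3 × 2 × 2 = 12
  FM03: 5 × 3 × 2 = 30
  FM04: 4 × 3 × 2 = 24
  FM05: 2 × 5 × 5 = 50
  FM06: 4 × 5 × 3 = 60
  FM07: 1 × 4 × 4 = 16
RPN > 14: FM01 (15), FM03 (30), FM04 (24), FM05 (50), FM06 (60), FM07 (16).
Sum: 15 + 30 + 24 + 50 + 60 + 16 = 195.

195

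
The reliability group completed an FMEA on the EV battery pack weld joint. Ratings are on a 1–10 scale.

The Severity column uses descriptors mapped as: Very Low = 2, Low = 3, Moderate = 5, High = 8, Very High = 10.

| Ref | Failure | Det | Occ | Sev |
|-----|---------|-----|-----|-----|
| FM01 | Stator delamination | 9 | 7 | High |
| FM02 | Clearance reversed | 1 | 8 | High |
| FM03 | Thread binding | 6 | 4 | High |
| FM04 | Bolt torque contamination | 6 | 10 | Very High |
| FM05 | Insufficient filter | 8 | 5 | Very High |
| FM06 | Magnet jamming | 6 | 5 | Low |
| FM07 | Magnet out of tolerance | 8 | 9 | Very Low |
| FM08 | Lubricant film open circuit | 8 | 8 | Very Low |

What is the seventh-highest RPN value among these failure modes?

RPN = Severity × Occurrence × Detection:
  FM01: 8 × 7 × 9 = 504
  FM02: 8 × 8 × 1 = 64
  FM03: 8 × 4 × 6 = 192
  FM04: 10 × 10 × 6 = 600
  FM05: 10 × 5 × 8 = 400
  FM06: 3 × 5 × 6 = 90
  FM07: 2 × 9 × 8 = 144
  FM08: 2 × 8 × 8 = 128
Sorted descending: 600, 504, 400, 192, 144, 128, 90, 64.
The seventh-highest RPN is 90 (FM06).

90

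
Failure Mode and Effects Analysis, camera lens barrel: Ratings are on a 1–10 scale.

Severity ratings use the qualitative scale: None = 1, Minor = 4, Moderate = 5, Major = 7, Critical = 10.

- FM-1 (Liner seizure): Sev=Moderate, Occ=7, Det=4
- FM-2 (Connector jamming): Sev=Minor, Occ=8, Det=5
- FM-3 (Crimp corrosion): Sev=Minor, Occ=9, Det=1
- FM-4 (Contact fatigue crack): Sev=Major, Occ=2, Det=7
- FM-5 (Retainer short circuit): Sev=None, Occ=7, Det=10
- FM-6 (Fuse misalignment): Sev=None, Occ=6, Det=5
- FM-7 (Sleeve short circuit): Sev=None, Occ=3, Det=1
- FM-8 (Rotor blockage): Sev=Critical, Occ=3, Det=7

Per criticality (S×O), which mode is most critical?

Criticality = Severity × Occurrence:
  FM-1: 5 × 7 = 35
  FM-2: 4 × 8 = 32
  FM-3: 4 × 9 = 36
  FM-4: 7 × 2 = 14
  FM-5: 1 × 7 = 7
  FM-6: 1 × 6 = 6
  FM-7: 1 × 3 = 3
  FM-8: 10 × 3 = 30
Highest criticality is 36 → FM-3.

FM-3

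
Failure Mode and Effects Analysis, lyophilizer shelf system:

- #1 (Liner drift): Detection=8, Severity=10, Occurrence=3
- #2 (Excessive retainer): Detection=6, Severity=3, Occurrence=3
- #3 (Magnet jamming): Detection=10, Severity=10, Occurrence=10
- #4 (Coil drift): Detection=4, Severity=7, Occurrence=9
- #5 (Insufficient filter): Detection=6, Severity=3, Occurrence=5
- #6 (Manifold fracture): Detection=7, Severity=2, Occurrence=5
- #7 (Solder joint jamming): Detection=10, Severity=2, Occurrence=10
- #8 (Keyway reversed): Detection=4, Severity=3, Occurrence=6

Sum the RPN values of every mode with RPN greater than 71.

1854

RPN = Severity × Occurrence × Detection:
  #1: 10 × 3 × 8 = 240
  #2: 3 × 3 × 6 = 54
  #3: 10 × 10 × 10 = 1000
  #4: 7 × 9 × 4 = 252
  #5: 3 × 5 × 6 = 90
  #6: 2 × 5 × 7 = 70
  #7: 2 × 10 × 10 = 200
  #8: 3 × 6 × 4 = 72
RPN > 71: #1 (240), #3 (1000), #4 (252), #5 (90), #7 (200), #8 (72).
Sum: 240 + 1000 + 252 + 90 + 200 + 72 = 1854.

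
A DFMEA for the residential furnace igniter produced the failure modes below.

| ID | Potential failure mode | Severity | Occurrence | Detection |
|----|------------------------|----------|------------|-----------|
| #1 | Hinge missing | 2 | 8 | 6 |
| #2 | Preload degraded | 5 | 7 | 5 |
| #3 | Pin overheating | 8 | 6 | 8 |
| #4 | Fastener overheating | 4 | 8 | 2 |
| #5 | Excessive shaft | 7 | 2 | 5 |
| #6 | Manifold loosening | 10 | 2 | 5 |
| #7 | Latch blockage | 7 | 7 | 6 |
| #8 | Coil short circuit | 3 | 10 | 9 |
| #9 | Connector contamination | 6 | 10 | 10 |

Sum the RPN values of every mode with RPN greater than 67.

1989

RPN = Severity × Occurrence × Detection:
  #1: 2 × 8 × 6 = 96
  #2: 5 × 7 × 5 = 175
  #3: 8 × 6 × 8 = 384
  #4: 4 × 8 × 2 = 64
  #5: 7 × 2 × 5 = 70
  #6: 10 × 2 × 5 = 100
  #7: 7 × 7 × 6 = 294
  #8: 3 × 10 × 9 = 270
  #9: 6 × 10 × 10 = 600
RPN > 67: #1 (96), #2 (175), #3 (384), #5 (70), #6 (100), #7 (294), #8 (270), #9 (600).
Sum: 96 + 175 + 384 + 70 + 100 + 294 + 270 + 600 = 1989.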